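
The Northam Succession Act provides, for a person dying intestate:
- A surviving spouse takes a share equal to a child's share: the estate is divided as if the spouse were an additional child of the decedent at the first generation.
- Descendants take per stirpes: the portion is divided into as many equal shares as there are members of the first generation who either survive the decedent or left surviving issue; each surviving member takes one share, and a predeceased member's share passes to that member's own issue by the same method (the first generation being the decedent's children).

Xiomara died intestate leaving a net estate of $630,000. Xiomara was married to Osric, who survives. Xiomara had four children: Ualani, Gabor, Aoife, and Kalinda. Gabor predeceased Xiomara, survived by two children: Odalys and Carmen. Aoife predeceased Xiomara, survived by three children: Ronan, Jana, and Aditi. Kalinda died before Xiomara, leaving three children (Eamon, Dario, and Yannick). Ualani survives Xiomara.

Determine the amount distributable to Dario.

The spouse counts as an additional share at the children's level, so there are 5 primary shares of $126,000. Osric takes one such share ($126,000).
The children's combined portion ($504,000) is divided into 4 shares of $126,000: Ualani takes $126,000; Gabor's $126,000 share passes to Gabor's issue; Aoife's $126,000 share passes to Aoife's issue; Kalinda's $126,000 share passes to Kalinda's issue.
Gabor's share ($126,000) is divided into 2 shares of $63,000: Odalys and Carmen each take $63,000.
Aoife's share ($126,000) is divided into 3 shares of $42,000: Ronan, Jana, and Aditi each take $42,000.
Kalinda's share ($126,000) is divided into 3 shares of $42,000: Eamon, Dario, and Yannick each take $42,000.

Dario receives $42,000.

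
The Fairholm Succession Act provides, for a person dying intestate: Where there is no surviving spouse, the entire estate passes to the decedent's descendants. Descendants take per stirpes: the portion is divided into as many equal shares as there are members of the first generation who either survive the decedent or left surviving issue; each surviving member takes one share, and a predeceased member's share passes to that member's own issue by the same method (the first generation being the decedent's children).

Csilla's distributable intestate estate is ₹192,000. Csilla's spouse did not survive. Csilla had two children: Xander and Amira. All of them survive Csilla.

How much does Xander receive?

Xander receives ₹96,000.

The entire ₹192,000 passes to the descendants.
That amount (₹192,000) is divided into 2 shares of ₹96,000: Xander and Amira each take ₹96,000.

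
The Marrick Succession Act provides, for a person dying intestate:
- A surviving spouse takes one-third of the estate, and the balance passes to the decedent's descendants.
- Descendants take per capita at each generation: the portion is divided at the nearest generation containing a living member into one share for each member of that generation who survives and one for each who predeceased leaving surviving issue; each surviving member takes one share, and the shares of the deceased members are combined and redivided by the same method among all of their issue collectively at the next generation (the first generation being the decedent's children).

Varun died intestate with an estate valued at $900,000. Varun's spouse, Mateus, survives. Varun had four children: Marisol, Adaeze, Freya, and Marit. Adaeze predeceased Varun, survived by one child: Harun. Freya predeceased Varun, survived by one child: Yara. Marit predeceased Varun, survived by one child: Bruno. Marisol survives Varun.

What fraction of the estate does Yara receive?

Mateus takes one-third of $900,000 = $300,000. The remaining $600,000 passes to the descendants.
The descendants' portion ($600,000) is divided at the children's generation into 4 shares of $150,000. Marisol takes $150,000. The 3 shares of the deceased (Adaeze, Freya, and Marit) are combined into a pool of $450,000.
That pool ($450,000) is divided at the grandchildren's generation equally among Harun, Yara, and Bruno: $150,000 each.

Yara receives 1/6 of the estate.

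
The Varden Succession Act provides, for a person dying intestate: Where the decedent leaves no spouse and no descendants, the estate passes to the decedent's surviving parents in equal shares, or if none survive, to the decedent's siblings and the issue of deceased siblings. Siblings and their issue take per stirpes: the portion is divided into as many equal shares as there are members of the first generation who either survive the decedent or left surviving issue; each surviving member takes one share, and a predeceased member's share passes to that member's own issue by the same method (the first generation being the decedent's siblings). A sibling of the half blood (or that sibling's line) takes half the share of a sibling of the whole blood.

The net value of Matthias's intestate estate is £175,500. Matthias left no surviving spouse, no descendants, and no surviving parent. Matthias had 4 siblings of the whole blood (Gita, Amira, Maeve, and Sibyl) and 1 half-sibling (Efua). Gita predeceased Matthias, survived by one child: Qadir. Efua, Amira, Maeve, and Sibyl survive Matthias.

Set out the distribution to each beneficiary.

Efua: £19,500; Qadir: £39,000; Amira: £39,000; Maeve: £39,000; Sibyl: £39,000

The entire £175,500 passes to the siblings and their issue.
Counting each half-blood sibling's line as half a unit, there are 9/2 units in £175,500, so one unit is £39,000. Whole-blood lines (Gita, Amira, Maeve, and Sibyl) take £39,000 each; half-blood lines (Efua) take £19,500 each.
Gita's share (£39,000) passes entirely to Qadir.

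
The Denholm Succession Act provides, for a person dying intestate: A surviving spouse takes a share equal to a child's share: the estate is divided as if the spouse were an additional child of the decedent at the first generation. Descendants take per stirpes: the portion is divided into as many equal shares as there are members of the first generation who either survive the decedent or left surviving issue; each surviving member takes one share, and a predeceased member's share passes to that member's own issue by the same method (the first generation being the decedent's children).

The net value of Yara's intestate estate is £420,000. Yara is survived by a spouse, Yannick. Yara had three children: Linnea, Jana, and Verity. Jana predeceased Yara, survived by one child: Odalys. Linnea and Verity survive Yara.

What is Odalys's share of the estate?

Odalys receives £105,000.

The spouse counts as an additional share at the children's level, so there are 4 primary shares of £105,000. Yannick takes one such share (£105,000).
The children's combined portion (£315,000) is divided into 3 shares of £105,000: Linnea and Verity each take £105,000; Jana's £105,000 share passes to Jana's issue.
Jana's share (£105,000) passes entirely to Odalys.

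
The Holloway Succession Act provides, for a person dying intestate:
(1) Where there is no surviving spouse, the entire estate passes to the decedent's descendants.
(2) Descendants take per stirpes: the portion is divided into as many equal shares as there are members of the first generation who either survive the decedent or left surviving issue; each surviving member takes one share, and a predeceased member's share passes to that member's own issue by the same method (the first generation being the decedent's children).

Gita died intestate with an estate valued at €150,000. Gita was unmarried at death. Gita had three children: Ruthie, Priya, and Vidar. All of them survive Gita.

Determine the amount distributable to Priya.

Priya receives €50,000.

The entire €150,000 passes to the descendants.
That amount (€150,000) is divided into 3 shares of €50,000: Ruthie, Priya, and Vidar each take €50,000.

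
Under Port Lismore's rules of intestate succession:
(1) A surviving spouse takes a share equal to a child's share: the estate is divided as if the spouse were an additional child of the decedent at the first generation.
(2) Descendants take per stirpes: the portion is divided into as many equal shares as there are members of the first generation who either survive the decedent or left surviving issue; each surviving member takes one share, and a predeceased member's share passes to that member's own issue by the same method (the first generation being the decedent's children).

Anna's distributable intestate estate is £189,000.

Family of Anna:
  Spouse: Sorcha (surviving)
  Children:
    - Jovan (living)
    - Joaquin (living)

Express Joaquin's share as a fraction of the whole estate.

The spouse counts as an additional share at the children's level, so there are 3 primary shares of £63,000. Sorcha takes one such share (£63,000).
The children's combined portion (£126,000) is divided into 2 shares of £63,000: Jovan and Joaquin each take £63,000.

Joaquin receives 1/3 of the estate.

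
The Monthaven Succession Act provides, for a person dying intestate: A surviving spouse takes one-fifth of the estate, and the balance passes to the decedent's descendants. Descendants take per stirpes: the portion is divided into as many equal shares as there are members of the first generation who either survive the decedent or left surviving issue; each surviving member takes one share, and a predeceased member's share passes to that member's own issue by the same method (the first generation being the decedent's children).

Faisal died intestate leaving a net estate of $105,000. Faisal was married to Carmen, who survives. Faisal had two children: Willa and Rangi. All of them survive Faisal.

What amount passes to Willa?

Willa receives $42,000.

Carmen takes one-fifth of $105,000 = $21,000. The remaining $84,000 passes to the descendants.
The descendants' portion ($84,000) is divided into 2 shares of $42,000: Willa and Rangi each take $42,000.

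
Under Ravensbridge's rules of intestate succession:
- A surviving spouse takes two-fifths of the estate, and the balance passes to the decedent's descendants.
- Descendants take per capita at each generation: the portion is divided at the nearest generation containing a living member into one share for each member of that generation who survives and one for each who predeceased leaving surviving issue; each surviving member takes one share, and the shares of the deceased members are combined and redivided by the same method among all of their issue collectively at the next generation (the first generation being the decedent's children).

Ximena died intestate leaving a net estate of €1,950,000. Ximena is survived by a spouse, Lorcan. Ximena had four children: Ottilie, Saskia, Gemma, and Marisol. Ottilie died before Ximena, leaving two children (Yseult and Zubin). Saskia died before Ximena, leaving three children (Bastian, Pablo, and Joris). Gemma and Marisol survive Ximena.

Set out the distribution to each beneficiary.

Lorcan takes two-fifths of €1,950,000 = €780,000. The remaining €1,170,000 passes to the descendants.
The descendants' portion (€1,170,000) is divided at the children's generation into 4 shares of €292,500. Gemma and Marisol each take €292,500. The 2 shares of the deceased (Ottilie and Saskia) are combined into a pool of €585,000.
That pool (€585,000) is divided at the grandchildren's generation equally among Yseult, Zubin, Bastian, Pablo, and Joris: €117,000 each.

Lorcan: €780,000; Yseult: €117,000; Zubin: €117,000; Bastian: €117,000; Pablo: €117,000; Joris: €117,000; Gemma: €292,500; Marisol: €292,500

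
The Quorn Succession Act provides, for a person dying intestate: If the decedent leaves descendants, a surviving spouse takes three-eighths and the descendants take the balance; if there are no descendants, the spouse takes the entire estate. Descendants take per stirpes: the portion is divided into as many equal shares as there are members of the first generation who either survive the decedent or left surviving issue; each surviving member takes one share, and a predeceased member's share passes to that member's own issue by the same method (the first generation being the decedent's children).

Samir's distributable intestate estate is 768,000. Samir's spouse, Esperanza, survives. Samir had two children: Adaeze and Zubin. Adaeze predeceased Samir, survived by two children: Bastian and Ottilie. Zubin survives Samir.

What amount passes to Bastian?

Esperanza takes three-eighths of 768,000 = 288,000. The remaining 480,000 passes to the descendants.
The descendants' portion (480,000) is divided into 2 shares of 240,000: Zubin takes 240,000; Adaeze's 240,000 share passes to Adaeze's issue.
Adaeze's share (240,000) is divided into 2 shares of 120,000: Bastian and Ottilie each take 120,000.

Bastian receives 120,000.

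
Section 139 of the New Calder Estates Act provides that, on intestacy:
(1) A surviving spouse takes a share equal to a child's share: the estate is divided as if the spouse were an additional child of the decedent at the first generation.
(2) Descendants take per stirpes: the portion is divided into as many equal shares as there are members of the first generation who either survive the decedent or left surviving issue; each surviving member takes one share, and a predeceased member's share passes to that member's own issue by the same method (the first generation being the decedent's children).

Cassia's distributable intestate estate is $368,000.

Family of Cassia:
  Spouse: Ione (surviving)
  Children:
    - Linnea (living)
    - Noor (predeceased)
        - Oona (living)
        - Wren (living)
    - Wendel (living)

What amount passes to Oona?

Oona receives $46,000.

The spouse counts as an additional share at the children's level, so there are 4 primary shares of $92,000. Ione takes one such share ($92,000).
The children's combined portion ($276,000) is divided into 3 shares of $92,000: Linnea and Wendel each take $92,000; Noor's $92,000 share passes to Noor's issue.
Noor's share ($92,000) is divided into 2 shares of $46,000: Oona and Wren each take $46,000.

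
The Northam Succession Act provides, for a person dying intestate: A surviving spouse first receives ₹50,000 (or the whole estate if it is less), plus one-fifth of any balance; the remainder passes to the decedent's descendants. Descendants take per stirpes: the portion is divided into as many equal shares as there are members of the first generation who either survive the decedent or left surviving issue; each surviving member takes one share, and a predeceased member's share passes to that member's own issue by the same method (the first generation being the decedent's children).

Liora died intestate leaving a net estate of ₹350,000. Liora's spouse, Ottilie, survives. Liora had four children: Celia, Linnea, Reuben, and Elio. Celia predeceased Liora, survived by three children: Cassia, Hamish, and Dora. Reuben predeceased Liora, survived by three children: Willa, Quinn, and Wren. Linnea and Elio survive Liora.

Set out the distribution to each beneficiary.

Ottilie first takes ₹50,000, leaving a balance of ₹300,000. Ottilie then takes one-fifth of the balance (₹60,000), for a total of ₹110,000. The remaining ₹240,000 passes to the descendants.
The descendants' portion (₹240,000) is divided into 4 shares of ₹60,000: Linnea and Elio each take ₹60,000; Celia's ₹60,000 share passes to Celia's issue; Reuben's ₹60,000 share passes to Reuben's issue.
Celia's share (₹60,000) is divided into 3 shares of ₹20,000: Cassia, Hamish, and Dora each take ₹20,000.
Reuben's share (₹60,000) is divided into 3 shares of ₹20,000: Willa, Quinn, and Wren each take ₹20,000.

Ottilie: ₹110,000; Cassia: ₹20,000; Hamish: ₹20,000; Dora: ₹20,000; Linnea: ₹60,000; Willa: ₹20,000; Quinn: ₹20,000; Wren: ₹20,000; Elio: ₹60,000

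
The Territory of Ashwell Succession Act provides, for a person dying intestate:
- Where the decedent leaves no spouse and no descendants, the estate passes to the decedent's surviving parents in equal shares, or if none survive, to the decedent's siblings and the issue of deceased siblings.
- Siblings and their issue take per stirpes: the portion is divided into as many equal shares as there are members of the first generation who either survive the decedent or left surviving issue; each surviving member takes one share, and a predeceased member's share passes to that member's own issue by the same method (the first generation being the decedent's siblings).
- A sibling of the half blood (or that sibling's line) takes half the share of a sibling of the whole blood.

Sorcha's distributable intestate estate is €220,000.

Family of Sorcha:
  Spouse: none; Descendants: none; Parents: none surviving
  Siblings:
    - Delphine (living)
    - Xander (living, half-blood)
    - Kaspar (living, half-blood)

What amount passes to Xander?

Xander receives €55,000.

The entire €220,000 passes to the siblings and their issue.
Counting each half-blood sibling's line as half a unit, there are 2 units in €220,000, so one unit is €110,000. Whole-blood lines (Delphine) take €110,000 each; half-blood lines (Xander and Kaspar) take €55,000 each.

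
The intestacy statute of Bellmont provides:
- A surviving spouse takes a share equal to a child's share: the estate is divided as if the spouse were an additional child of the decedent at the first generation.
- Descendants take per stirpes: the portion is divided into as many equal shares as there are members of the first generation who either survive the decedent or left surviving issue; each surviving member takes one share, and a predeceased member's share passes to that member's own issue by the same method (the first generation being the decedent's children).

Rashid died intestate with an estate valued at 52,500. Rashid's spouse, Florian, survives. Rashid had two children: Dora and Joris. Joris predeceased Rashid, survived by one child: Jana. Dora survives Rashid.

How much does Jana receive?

Jana receives 17,500.

The spouse counts as an additional share at the children's level, so there are 3 primary shares of 17,500. Florian takes one such share (17,500).
The children's combined portion (35,000) is divided into 2 shares of 17,500: Dora takes 17,500; Joris's 17,500 share passes to Joris's issue.
Joris's share (17,500) passes entirely to Jana.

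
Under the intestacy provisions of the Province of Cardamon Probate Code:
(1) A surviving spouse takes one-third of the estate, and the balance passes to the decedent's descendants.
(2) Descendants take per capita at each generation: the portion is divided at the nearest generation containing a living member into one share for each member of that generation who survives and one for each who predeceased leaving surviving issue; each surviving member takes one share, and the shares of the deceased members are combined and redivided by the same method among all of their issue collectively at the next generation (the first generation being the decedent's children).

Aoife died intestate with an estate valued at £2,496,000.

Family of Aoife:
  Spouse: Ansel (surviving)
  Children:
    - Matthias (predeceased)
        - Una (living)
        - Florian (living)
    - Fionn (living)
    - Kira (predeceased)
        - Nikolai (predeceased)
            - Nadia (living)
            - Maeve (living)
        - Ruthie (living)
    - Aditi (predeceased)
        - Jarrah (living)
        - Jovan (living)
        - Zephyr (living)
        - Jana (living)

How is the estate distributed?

Ansel takes one-third of £2,496,000 = £832,000. The remaining £1,664,000 passes to the descendants.
The descendants' portion (£1,664,000) is divided at the children's generation into 4 shares of £416,000. Fionn takes £416,000. The 3 shares of the deceased (Matthias, Kira, and Aditi) are combined into a pool of £1,248,000.
That pool (£1,248,000) is divided at the grandchildren's generation into 8 shares of £156,000. Una, Florian, Ruthie, Jarrah, Jovan, Zephyr, and Jana each take £156,000. The remaining share for the deceased Nikolai (£156,000) is carried to the next generation.
That pool (£156,000) is divided at the great-grandchildren's generation equally among Nadia and Maeve: £78,000 each.

Ansel: £832,000; Una: £156,000; Florian: £156,000; Fionn: £416,000; Nadia: £78,000; Maeve: £78,000; Ruthie: £156,000; Jarrah: £156,000; Jovan: £156,000; Zephyr: £156,000; Jana: £156,000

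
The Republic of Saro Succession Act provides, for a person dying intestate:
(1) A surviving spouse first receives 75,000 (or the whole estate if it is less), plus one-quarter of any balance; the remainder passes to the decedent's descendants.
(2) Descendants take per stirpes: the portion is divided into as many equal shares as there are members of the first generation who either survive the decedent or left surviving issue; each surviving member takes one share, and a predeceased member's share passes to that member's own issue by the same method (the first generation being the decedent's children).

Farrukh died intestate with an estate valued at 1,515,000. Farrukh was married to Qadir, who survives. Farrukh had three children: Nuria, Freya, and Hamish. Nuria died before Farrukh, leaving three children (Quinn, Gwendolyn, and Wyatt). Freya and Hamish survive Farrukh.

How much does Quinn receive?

Quinn receives 120,000.

Qadir first takes 75,000, leaving a balance of 1,440,000. Qadir then takes one-quarter of the balance (360,000), for a total of 435,000. The remaining 1,080,000 passes to the descendants.
The descendants' portion (1,080,000) is divided into 3 shares of 360,000: Freya and Hamish each take 360,000; Nuria's 360,000 share passes to Nuria's issue.
Nuria's share (360,000) is divided into 3 shares of 120,000: Quinn, Gwendolyn, and Wyatt each take 120,000.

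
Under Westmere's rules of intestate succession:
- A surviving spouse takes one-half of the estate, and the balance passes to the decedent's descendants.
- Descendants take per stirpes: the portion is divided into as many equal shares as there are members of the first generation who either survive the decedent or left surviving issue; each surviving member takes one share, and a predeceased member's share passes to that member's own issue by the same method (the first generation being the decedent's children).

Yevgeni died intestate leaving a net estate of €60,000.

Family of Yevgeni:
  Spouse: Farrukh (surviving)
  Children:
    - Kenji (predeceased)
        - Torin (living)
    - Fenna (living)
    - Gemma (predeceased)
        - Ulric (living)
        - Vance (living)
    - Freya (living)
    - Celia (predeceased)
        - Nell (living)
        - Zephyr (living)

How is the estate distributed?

Farrukh takes one-half of €60,000 = €30,000. The remaining €30,000 passes to the descendants.
The descendants' portion (€30,000) is divided into 5 shares of €6,000: Fenna and Freya each take €6,000; Kenji's €6,000 share passes to Kenji's issue; Gemma's €6,000 share passes to Gemma's issue; Celia's €6,000 share passes to Celia's issue.
Kenji's share (€6,000) passes entirely to Torin.
Gemma's share (€6,000) is divided into 2 shares of €3,000: Ulric and Vance each take €3,000.
Celia's share (€6,000) is divided into 2 shares of €3,000: Nell and Zephyr each take €3,000.

Farrukh: €30,000; Torin: €6,000; Fenna: €6,000; Ulric: €3,000; Vance: €3,000; Freya: €6,000; Nell: €3,000; Zephyr: €3,000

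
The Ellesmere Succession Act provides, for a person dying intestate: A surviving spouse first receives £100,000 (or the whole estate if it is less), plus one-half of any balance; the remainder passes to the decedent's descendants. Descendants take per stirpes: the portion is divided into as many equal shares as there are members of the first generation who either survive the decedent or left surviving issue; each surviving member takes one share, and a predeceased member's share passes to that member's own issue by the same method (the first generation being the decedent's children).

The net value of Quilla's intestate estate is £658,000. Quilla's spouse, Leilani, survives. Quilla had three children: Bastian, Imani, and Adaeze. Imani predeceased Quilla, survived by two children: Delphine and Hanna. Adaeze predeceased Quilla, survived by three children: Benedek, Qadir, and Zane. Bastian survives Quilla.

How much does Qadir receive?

Qadir receives £31,000.

Leilani first takes £100,000, leaving a balance of £558,000. Leilani then takes one-half of the balance (£279,000), for a total of £379,000. The remaining £279,000 passes to the descendants.
The descendants' portion (£279,000) is divided into 3 shares of £93,000: Bastian takes £93,000; Imani's £93,000 share passes to Imani's issue; Adaeze's £93,000 share passes to Adaeze's issue.
Imani's share (£93,000) is divided into 2 shares of £46,500: Delphine and Hanna each take £46,500.
Adaeze's share (£93,000) is divided into 3 shares of £31,000: Benedek, Qadir, and Zane each take £31,000.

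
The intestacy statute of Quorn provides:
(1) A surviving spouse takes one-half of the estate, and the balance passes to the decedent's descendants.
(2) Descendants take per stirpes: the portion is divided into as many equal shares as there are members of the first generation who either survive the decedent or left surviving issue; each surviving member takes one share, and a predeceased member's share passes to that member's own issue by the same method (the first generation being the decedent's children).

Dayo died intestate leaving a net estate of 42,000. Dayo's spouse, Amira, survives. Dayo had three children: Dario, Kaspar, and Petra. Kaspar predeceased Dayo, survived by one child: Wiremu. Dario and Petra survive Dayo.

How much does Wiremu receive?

Amira takes one-half of 42,000 = 21,000. The remaining 21,000 passes to the descendants.
The descendants' portion (21,000) is divided into 3 shares of 7,000: Dario and Petra each take 7,000; Kaspar's 7,000 share passes to Kaspar's issue.
Kaspar's share (7,000) passes entirely to Wiremu.

Wiremu receives 7,000.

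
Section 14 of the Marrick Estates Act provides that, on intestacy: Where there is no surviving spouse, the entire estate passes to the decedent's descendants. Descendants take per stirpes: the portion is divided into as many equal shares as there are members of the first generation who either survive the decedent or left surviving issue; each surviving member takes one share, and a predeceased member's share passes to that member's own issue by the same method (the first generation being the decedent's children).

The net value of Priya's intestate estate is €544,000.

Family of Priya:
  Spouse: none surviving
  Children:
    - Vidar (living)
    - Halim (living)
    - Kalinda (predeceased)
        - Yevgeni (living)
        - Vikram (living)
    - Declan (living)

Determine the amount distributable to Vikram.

The entire €544,000 passes to the descendants.
That amount (€544,000) is divided into 4 shares of €136,000: Vidar, Halim, and Declan each take €136,000; Kalinda's €136,000 share passes to Kalinda's issue.
Kalinda's share (€136,000) is divided into 2 shares of €68,000: Yevgeni and Vikram each take €68,000.

Vikram receives €68,000.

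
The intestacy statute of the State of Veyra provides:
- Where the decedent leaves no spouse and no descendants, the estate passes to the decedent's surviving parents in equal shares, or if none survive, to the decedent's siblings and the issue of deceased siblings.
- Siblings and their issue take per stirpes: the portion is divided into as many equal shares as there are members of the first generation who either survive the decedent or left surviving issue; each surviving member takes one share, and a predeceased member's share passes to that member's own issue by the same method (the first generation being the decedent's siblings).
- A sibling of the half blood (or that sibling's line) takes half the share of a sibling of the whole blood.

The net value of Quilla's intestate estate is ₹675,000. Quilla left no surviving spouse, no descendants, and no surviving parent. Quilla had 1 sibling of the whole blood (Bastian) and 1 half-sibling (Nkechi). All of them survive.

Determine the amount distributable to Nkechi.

Nkechi receives ₹225,000.

The entire ₹675,000 passes to the siblings and their issue.
Counting each half-blood sibling's line as half a unit, there are 3/2 units in ₹675,000, so one unit is ₹450,000. Whole-blood lines (Bastian) take ₹450,000 each; half-blood lines (Nkechi) take ₹225,000 each.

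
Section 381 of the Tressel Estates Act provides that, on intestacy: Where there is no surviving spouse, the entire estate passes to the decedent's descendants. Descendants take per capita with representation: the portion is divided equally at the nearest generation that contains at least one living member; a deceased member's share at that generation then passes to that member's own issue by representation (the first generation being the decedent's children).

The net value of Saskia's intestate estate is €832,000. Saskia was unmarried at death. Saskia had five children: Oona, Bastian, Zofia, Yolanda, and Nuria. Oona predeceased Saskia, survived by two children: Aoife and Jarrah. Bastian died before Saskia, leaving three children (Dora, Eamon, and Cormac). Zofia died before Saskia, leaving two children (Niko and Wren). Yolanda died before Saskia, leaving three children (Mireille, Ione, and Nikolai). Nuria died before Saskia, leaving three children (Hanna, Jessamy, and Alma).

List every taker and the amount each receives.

Aoife: €64,000; Jarrah: €64,000; Dora: €64,000; Eamon: €64,000; Cormac: €64,000; Niko: €64,000; Wren: €64,000; Mireille: €64,000; Ione: €64,000; Nikolai: €64,000; Hanna: €64,000; Jessamy: €64,000; Alma: €64,000

The entire €832,000 passes to the descendants.
No child survives, so the initial division is made at the grandchildren's generation.
That amount (€832,000) is divided into 13 shares of €64,000: Aoife, Jarrah, Dora, Eamon, Cormac, Niko, Wren, Mireille, Ione, Nikolai, Hanna, Jessamy, and Alma each take €64,000.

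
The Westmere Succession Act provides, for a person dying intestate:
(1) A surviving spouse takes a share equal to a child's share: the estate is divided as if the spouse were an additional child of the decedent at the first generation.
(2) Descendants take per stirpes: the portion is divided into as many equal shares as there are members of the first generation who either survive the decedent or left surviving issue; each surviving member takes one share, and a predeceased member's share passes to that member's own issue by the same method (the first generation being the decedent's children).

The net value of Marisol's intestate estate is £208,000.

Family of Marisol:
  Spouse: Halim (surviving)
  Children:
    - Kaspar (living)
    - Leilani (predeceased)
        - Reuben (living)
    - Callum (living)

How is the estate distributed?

Halim: £52,000; Kaspar: £52,000; Reuben: £52,000; Callum: £52,000

The spouse counts as an additional share at the children's level, so there are 4 primary shares of £52,000. Halim takes one such share (£52,000).
The children's combined portion (£156,000) is divided into 3 shares of £52,000: Kaspar and Callum each take £52,000; Leilani's £52,000 share passes to Leilani's issue.
Leilani's share (£52,000) passes entirely to Reuben.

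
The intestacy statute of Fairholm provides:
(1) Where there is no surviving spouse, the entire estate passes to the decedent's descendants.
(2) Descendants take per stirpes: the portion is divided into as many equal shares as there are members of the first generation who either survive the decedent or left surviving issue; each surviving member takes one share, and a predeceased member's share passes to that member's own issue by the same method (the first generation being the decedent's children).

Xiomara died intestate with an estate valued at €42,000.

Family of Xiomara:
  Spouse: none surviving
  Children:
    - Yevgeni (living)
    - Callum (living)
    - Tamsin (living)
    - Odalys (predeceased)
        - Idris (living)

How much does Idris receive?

The entire €42,000 passes to the descendants.
That amount (€42,000) is divided into 4 shares of €10,500: Yevgeni, Callum, and Tamsin each take €10,500; Odalys's €10,500 share passes to Odalys's issue.
Odalys's share (€10,500) passes entirely to Idris.

Idris receives €10,500.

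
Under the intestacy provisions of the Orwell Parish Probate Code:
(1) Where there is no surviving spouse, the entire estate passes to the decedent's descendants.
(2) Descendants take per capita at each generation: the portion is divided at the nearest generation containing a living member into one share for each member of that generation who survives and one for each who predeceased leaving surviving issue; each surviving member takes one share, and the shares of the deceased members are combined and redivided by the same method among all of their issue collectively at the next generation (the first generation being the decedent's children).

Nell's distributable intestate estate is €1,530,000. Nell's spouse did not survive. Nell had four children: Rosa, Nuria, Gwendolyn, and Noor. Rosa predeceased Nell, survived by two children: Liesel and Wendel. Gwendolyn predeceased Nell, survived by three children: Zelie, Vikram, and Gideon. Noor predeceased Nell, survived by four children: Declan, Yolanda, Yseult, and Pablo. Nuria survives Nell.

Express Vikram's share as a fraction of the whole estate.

The entire €1,530,000 passes to the descendants.
That amount (€1,530,000) is divided at the children's generation into 4 shares of €382,500. Nuria takes €382,500. The 3 shares of the deceased (Rosa, Gwendolyn, and Noor) are combined into a pool of €1,147,500.
That pool (€1,147,500) is divided at the grandchildren's generation equally among Liesel, Wendel, Zelie, Vikram, Gideon, Declan, Yolanda, Yseult, and Pablo: €127,500 each.

Vikram receives 1/12 of the estate.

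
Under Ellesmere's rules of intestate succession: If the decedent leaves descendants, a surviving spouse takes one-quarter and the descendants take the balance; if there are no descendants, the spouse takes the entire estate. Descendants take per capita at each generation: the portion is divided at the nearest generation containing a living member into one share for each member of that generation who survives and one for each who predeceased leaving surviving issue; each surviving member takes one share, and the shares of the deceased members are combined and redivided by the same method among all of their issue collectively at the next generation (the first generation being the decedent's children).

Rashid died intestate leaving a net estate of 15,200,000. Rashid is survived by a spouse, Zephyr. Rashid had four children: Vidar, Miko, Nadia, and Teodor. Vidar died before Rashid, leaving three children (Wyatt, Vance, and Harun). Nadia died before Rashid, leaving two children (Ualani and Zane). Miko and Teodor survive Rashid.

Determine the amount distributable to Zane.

Zane receives 1,140,000.

Zephyr takes one-quarter of 15,200,000 = 3,800,000. The remaining 11,400,000 passes to the descendants.
The descendants' portion (11,400,000) is divided at the children's generation into 4 shares of 2,850,000. Miko and Teodor each take 2,850,000. The 2 shares of the deceased (Vidar and Nadia) are combined into a pool of 5,700,000.
That pool (5,700,000) is divided at the grandchildren's generation equally among Wyatt, Vance, Harun, Ualani, and Zane: 1,140,000 each.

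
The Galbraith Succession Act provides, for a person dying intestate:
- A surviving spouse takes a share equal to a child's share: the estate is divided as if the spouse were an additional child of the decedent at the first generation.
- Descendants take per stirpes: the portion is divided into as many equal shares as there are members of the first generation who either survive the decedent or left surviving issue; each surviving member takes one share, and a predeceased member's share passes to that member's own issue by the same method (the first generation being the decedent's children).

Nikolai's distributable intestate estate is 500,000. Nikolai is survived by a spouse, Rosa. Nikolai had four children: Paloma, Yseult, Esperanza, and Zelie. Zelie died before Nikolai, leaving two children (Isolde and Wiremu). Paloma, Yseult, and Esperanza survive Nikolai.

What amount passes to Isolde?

Isolde receives 50,000.

The spouse counts as an additional share at the children's level, so there are 5 primary shares of 100,000. Rosa takes one such share (100,000).
The children's combined portion (400,000) is divided into 4 shares of 100,000: Paloma, Yseult, and Esperanza each take 100,000; Zelie's 100,000 share passes to Zelie's issue.
Zelie's share (100,000) is divided into 2 shares of 50,000: Isolde and Wiremu each take 50,000.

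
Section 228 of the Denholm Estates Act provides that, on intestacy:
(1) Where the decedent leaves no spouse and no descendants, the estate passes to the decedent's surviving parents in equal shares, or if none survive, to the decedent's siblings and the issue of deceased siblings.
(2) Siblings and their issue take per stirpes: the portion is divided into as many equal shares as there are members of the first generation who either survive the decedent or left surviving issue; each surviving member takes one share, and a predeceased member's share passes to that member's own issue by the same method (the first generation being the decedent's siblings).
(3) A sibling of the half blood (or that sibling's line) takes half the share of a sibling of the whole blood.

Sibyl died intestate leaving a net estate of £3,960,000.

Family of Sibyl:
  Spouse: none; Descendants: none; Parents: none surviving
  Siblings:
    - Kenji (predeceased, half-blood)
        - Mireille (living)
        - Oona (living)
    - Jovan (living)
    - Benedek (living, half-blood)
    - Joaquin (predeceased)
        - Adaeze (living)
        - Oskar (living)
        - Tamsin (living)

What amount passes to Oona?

The entire £3,960,000 passes to the siblings and their issue.
Counting each half-blood sibling's line as half a unit, there are 3 units in £3,960,000, so one unit is £1,320,000. Whole-blood lines (Jovan and Joaquin) take £1,320,000 each; half-blood lines (Kenji and Benedek) take £660,000 each.
Kenji's share (£660,000) is divided into 2 shares of £330,000: Mireille and Oona each take £330,000.
Joaquin's share (£1,320,000) is divided into 3 shares of £440,000: Adaeze, Oskar, and Tamsin each take £440,000.

Oona receives £330,000.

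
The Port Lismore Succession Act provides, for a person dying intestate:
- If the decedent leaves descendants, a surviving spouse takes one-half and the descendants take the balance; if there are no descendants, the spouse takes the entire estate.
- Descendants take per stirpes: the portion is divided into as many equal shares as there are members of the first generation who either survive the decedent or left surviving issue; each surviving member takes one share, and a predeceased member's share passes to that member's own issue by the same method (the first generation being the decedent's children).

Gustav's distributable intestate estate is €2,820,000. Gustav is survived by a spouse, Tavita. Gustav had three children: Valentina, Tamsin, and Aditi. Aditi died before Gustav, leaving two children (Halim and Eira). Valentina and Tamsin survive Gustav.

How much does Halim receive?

Halim receives €235,000.

Tavita takes one-half of €2,820,000 = €1,410,000. The remaining €1,410,000 passes to the descendants.
The descendants' portion (€1,410,000) is divided into 3 shares of €470,000: Valentina and Tamsin each take €470,000; Aditi's €470,000 share passes to Aditi's issue.
Aditi's share (€470,000) is divided into 2 shares of €235,000: Halim and Eira each take €235,000.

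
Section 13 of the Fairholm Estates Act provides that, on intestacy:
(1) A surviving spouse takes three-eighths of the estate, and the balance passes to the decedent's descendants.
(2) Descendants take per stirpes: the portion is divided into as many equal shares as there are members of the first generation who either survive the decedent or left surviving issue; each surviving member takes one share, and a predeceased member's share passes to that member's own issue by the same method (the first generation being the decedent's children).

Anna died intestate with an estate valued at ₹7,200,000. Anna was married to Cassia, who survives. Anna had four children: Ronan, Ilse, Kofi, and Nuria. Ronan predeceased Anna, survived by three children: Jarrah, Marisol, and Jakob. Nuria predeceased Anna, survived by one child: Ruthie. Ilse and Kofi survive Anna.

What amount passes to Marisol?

Cassia takes three-eighths of ₹7,200,000 = ₹2,700,000. The remaining ₹4,500,000 passes to the descendants.
The descendants' portion (₹4,500,000) is divided into 4 shares of ₹1,125,000: Ilse and Kofi each take ₹1,125,000; Ronan's ₹1,125,000 share passes to Ronan's issue; Nuria's ₹1,125,000 share passes to Nuria's issue.
Ronan's share (₹1,125,000) is divided into 3 shares of ₹375,000: Jarrah, Marisol, and Jakob each take ₹375,000.
Nuria's share (₹1,125,000) passes entirely to Ruthie.

Marisol receives ₹375,000.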